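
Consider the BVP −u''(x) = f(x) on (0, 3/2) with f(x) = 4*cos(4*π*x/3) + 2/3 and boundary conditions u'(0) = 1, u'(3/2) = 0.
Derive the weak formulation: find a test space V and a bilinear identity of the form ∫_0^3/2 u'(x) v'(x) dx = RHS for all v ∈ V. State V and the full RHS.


V = H^1(0, 3/2) (v unrestricted at boundary; u is determined up to an additive constant); weak form: ∫_0^3/2 u'v' dx = ∫_0^3/2 (4*cos(4*π*x/3) + 2/3) v dx − v(0) for all v ∈ V.

Multiply both sides by a test function v and integrate from 0 to 3/2:
  ∫_0^3/2 −u''(x) v(x) dx = ∫_0^3/2 f(x) v(x) dx.
Integrate the LHS by parts once:
  ∫_0^3/2 −u'' v dx = −[u'(x) v(x)]_0^3/2 + ∫_0^3/2 u'(x) v'(x) dx.
Thus ∫_0^3/2 u'(x) v'(x) dx = ∫_0^3/2 f(x) v(x) dx + [u'(x) v(x)]_0^3/2.
Choose V so that boundary terms are either known or forced to vanish.
u has inhomogeneous Neumann u'(0) = 1, u'(3/2) = 0. [u' v]_0^3/2 = (0)·v(3/2) − (1)·v(0) = − v(0). Take V = H^1(0, 3/2); boundary term becomes part of RHS.
Weak formulation: find u (satisfying any essential BC) such that ∫_0^3/2 u'(x) v'(x) dx = ∫_0^3/2 f v dx − v(0) for all v ∈ V (Neumann data are natural BCs: they enter the RHS as boundary terms).
Substituting f(x) = 4*cos(4*π*x/3) + 2/3, the right-hand side is ∫_0^3/2 (4*cos(4*π*x/3) + 2/3) v dx − v(0).
Compatibility check (pure Neumann): taking v ≡ 1 ∈ V gives 0 = ∫_0^3/2 f dx + (0) − (1), i.e. ∫_0^3/2 f dx must equal u'(0) − u'(3/2) = 1. Indeed ∫_0^3/2 (4*cos(4*π*x/3) + 2/3) dx = 1, so the data are compatible. The solution is then unique only up to an additive constant (fix it e.g. by requiring ∫_0^3/2 u dx = 0).


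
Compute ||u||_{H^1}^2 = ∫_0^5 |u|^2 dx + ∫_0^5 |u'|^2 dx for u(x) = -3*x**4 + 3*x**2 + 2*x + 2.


||u||_{H^1}^2 = 9699695/3

The H^1 norm (squared) on an interval (0, L) is
  ||u||_{H^1}^2 = ∫_0^L u(x)^2 dx + ∫_0^L u'(x)^2 dx.
Compute u'(x) = -12*x**3 + 6*x + 2.
Then u(x)^2 = 9*x**8 - 18*x**6 - 12*x**5 - 3*x**4 + 12*x**3 + 16*x**2 + 8*x + 4 and u'(x)^2 = 144*x**6 - 144*x**4 - 48*x**3 + 36*x**2 + 24*x + 4.
Integrate each monomial from 0 to 5 using ∫_0^5 c·x^n dx = c·5^(n+1)/(n+1):
  ∫_0^5 u(x)^2 dx = ∫_0^5 (9*x^8 - 18*x^6 - 12*x^5 - 3*x^4 + 12*x^3 + 16*x^2 + 8*x + 4) dx. Term by term:
    ∫_0^5 9*x^8 dx = 1953125;  ∫_0^5 -18*x^6 dx = -1406250/7;  ∫_0^5 -12*x^5 dx = -31250;
    ∫_0^5 -3*x^4 dx = -1875;  ∫_0^5 12*x^3 dx = 1875;  ∫_0^5 16*x^2 dx = 2000/3;
    ∫_0^5 8*x dx = 100;  ∫_0^5 4 dx = 20.
  Sum: 1953125 − 1406250/7 − 31250 − 1875 + 1875 + 2000/3 + 100 + 20 = 36157145/21.
  ∫_0^5 u'(x)^2 dx = ∫_0^5 (144*x^6 - 144*x^4 - 48*x^3 + 36*x^2 + 24*x + 4) dx. Term by term:
    ∫_0^5 144*x^6 dx = 11250000/7;  ∫_0^5 -144*x^4 dx = -90000;  ∫_0^5 -48*x^3 dx = -7500;
    ∫_0^5 36*x^2 dx = 1500;  ∫_0^5 24*x dx = 300;  ∫_0^5 4 dx = 20.
  Sum: 11250000/7 − 90000 − 7500 + 1500 + 300 + 20 = 10580240/7.
Adding: ||u||_{H^1}^2 = 36157145/21 + 10580240/7 = 9699695/3.


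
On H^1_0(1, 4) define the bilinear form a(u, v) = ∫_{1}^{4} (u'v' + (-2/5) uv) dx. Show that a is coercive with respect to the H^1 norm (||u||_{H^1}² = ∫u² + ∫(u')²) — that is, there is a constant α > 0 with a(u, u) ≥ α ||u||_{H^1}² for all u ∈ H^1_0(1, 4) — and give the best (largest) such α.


α = (-18/5 + π^2)/(9 + π^2)

Coercivity of a(·,·) on H^1_0(1, 4) means a(u, u) ≥ α ||u||_{H^1}² for every u ∈ H^1_0.
The interval has length L = 3, and Poincaré/coercivity depend only on L. Here a(u, u) = ∫(u')² + (-2/5)·∫u².
Here c = -2/5 < 0 with |c| < (π/L)² = π^2/9, so coercivity still holds. The condition a(u,u) ≥ α||u||_{H^1}² reads (1−α)∫(u')² ≥ (α−c)∫u². Any admissible α is ≤ 1 (rapidly oscillating u have ∫u²/∫(u')² → 0), and α = 1 would force 0 ≥ (1−c)∫u², impossible since c < 1; so 1−α > 0. By the sharp Poincaré inequality on H^1_0 of an interval of length L, ∫(u')² ≥ (π/L)²∫u² with equality for the first sine mode sin(π(x−x₀)/L) (x₀ the left endpoint), so the inequality holds for all u iff (1−α)(π/L)² ≥ α − c, i.e. α ≤ ((π/L)² + c)/((π/L)² + 1) = (1 + c(L/π)²)/(1 + (L/π)²). (Direct route, valid since c ≤ 0: Poincaré gives c∫u² ≥ c(L/π)²∫(u')², so a(u,u) ≥ (1 + c(L/π)²)∫(u')², while ||u||_{H^1}² ≤ (1 + (L/π)²)∫(u')²; dividing yields the same α.) With (π/L)² = π^2/9 and c = -2/5, the largest admissible constant is α = ((π/L)² + c)/((π/L)² + 1).
Simplifying, α = (-18/5 + π^2)/(9 + π^2).


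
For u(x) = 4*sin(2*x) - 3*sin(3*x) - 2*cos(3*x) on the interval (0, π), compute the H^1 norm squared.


||u||_{H^1(0,π)}^2 = 128 + 105*π

u'(x) = 6*sin(3*x) + 8*cos(2*x) - 9*cos(3*x).
Expand u² and (u')² and integrate term by term on (0, π), using: for integers n ≥ 1, ∫_0^π sin²(nx) dx = ∫_0^π cos²(nx) dx = π/2; for n ≠ n', ∫_0^π sin(nx)sin(n'x) dx = ∫_0^π cos(nx)cos(n'x) dx = 0; and by product-to-sum, ∫_0^π sin(nx)cos(n'x) dx = ½∫_0^π [sin((n+n')x) + sin((n−n')x)] dx, which is 0 when n+n' is even and 2n/(n²−n'²) when n+n' is odd (it need not vanish on (0, π)).
  u² squared terms: (-3)²·∫sin(3x)² dx = 9·π/2 = 9*π/2;  (-2)²·∫cos(3x)² dx = 4·π/2 = 2*π;  (4)²·∫sin(2x)² dx = 16·π/2 = 8*π.
  u² cross terms: 2·(-3)·(-2)·∫sin(3x)·cos(3x) dx = 12·(0) = 0;  2·(-3)·(4)·∫sin(3x)·sin(2x) dx = -24·(0) = 0;  2·(-2)·(4)·∫cos(3x)·sin(2x) dx = -16·(-4/5) = 64/5.
  So ∫_0^π u² dx = 9*π/2 + 2*π + 8*π + 0 + 0 + 64/5 = 64/5 + 29*π/2.
  (u')² squared terms: (-9)²·∫cos(3x)² dx = 81·π/2 = 81*π/2;  (6)²·∫sin(3x)² dx = 36·π/2 = 18*π;  (8)²·∫cos(2x)² dx = 64·π/2 = 32*π.
  (u')² cross terms: 2·(-9)·(6)·∫cos(3x)·sin(3x) dx = -108·(0) = 0;  2·(-9)·(8)·∫cos(3x)·cos(2x) dx = -144·(0) = 0;  2·(6)·(8)·∫sin(3x)·cos(2x) dx = 96·(6/5) = 576/5.
  So ∫_0^π (u')² dx = 81*π/2 + 18*π + 32*π + 0 + 0 + 576/5 = 576/5 + 181*π/2.
||u||_{H^1}^2 = (64/5 + 29*π/2) + (576/5 + 181*π/2) = 128 + 105*π.


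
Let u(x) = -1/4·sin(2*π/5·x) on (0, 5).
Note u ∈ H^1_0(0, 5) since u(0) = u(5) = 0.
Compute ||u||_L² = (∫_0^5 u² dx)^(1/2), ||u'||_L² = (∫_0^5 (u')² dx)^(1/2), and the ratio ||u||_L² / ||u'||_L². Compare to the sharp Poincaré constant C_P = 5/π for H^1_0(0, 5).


||u||_L² / ||u'||_L² = 5/(2*π) < C_P = 5/π.

u(x) = -1/4·sin(2*π/5·x), so u'(x) = -π*cos(2*π*x/5)/10.
Writing u(x) = A·sin(kπx/L) with A = -1/4 and k = 2, use ∫_0^L sin²(kπx/L) dx = L/2 and ∫_0^L cos²(kπx/L) dx = L/2.
u² = 1/16·sin²(2*π/5·x) and (u')² = π^2/100·cos²(2*π/5·x), and each of sin², cos² integrates to L/2 = 5/2 over (0, 5).
∫_0^5 u² dx = 5/32, so ||u||_L² = sqrt(10)/8.
∫_0^5 (u')² dx = π^2/40, so ||u'||_L² = sqrt(10)*π/20.
Ratio ||u||_L² / ||u'||_L² = 5/(2*π).
Sharp Poincaré constant on H^1_0(0, 5) is C_P = L/π = 5/π, achieved by sin(π/5·x).
This is the k = 2 harmonic; the ratio L/(kπ) is strictly less than C_P = L/π, consistent with the sharp inequality ||u||_L² ≤ C_P ||u'||_L².


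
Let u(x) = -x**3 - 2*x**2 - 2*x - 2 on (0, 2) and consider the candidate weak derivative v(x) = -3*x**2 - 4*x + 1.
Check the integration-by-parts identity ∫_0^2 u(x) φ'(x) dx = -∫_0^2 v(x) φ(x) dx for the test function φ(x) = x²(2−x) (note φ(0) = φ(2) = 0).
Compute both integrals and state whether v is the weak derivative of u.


LHS = 232/15, RHS = 172/15. No, v is not the weak derivative of u.

u(x) = -x**3 - 2*x**2 - 2*x - 2, classical derivative u'(x) = -3*x**2 - 4*x - 2.
φ(x) = x²(2−x), so φ'(x) = x*(4 - 3*x).
Note φ(0) = φ(2) = 0, so the boundary term u·φ vanishes.
LHS = ∫_0^2 u(x) φ'(x) dx = ∫_0^2 (3*x^5 + 2*x^4 - 2*x^3 - 2*x^2 - 8*x) dx. Term by term:
  ∫_0^2 3*x^5 dx = 32;  ∫_0^2 2*x^4 dx = 64/5;  ∫_0^2 -2*x^3 dx = -8;
  ∫_0^2 -2*x^2 dx = -16/3;  ∫_0^2 -8*x dx = -16.
Sum: 32 + 64/5 − 8 − 16/3 − 16 = 232/15.
So LHS = 232/15.
∫_0^2 v(x) φ(x) dx = ∫_0^2 (3*x^5 - 2*x^4 - 9*x^3 + 2*x^2) dx. Term by term:
  ∫_0^2 3*x^5 dx = 32;  ∫_0^2 -2*x^4 dx = -64/5;  ∫_0^2 -9*x^3 dx = -36;
  ∫_0^2 2*x^2 dx = 16/3.
Sum: 32 − 64/5 − 36 + 16/3 = -172/15.
So RHS = -∫_0^2 v(x) φ(x) dx = 172/15.
LHS − RHS = 4 ≠ 0, so the identity fails.
(For a valid weak derivative the identity must hold for EVERY test function, in particular this one. The failure shows v is NOT the weak derivative of u.)
Correct weak derivative would be u'(x) = -3*x**2 - 4*x - 2.


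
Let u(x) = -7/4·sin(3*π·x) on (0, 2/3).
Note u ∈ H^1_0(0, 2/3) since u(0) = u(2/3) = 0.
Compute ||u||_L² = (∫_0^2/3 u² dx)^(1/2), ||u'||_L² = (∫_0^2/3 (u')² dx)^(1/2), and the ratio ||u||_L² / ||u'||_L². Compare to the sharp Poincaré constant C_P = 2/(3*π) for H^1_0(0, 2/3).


||u||_L² / ||u'||_L² = 1/(3*π) < C_P = 2/(3*π).

u(x) = -7/4·sin(3*π·x), so u'(x) = -21*π*cos(3*π*x)/4.
Writing u(x) = A·sin(kπx/L) with A = -7/4 and k = 2, use ∫_0^L sin²(kπx/L) dx = L/2 and ∫_0^L cos²(kπx/L) dx = L/2.
u² = 49/16·sin²(3*π·x) and (u')² = 441*π^2/16·cos²(3*π·x), and each of sin², cos² integrates to L/2 = 1/3 over (0, 2/3).
∫_0^2/3 u² dx = 49/48, so ||u||_L² = 7*sqrt(3)/12.
∫_0^2/3 (u')² dx = 147*π^2/16, so ||u'||_L² = 7*sqrt(3)*π/4.
Ratio ||u||_L² / ||u'||_L² = 1/(3*π).
Sharp Poincaré constant on H^1_0(0, 2/3) is C_P = L/π = 2/(3*π), achieved by sin(3*π/2·x).
This is the k = 2 harmonic; the ratio L/(kπ) is strictly less than C_P = L/π, consistent with the sharp inequality ||u||_L² ≤ C_P ||u'||_L².


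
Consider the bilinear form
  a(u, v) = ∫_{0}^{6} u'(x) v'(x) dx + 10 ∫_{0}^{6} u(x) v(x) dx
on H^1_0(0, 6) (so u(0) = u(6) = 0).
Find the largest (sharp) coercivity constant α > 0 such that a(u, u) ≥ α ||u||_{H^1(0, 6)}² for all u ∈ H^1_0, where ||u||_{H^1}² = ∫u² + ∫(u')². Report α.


α = 1

Coercivity of a(·,·) on H^1_0(0, 6) means a(u, u) ≥ α ||u||_{H^1}² for every u ∈ H^1_0.
The interval has length L = 6, and Poincaré/coercivity depend only on L. Here a(u, u) = ∫(u')² + (10)·∫u².
Here c = 10 ≥ 1, so a(u,u) = ∫(u')² + c∫u² ≥ ∫(u')² + ∫u² = ||u||_{H^1}², i.e. α = 1 works. No larger α is possible: a(u,u) ≥ α||u||_{H^1}² means (1−α)∫(u')² ≥ (α−c)∫u², and for the modes u_n = sin(nπ(x−x₀)/L) (x₀ the left endpoint) one has ∫u_n²/∫(u_n')² = (L/(nπ))² → 0, so a(u_n,u_n)/||u_n||_{H^1}² → 1. Hence the optimal constant is α = 1.
Therefore α = 1.


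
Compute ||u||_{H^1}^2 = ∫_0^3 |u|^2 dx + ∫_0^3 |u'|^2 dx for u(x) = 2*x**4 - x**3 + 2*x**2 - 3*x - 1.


||u||_{H^1}^2 = 804219/35

The H^1 norm (squared) on an interval (0, L) is
  ||u||_{H^1}^2 = ∫_0^L u(x)^2 dx + ∫_0^L u'(x)^2 dx.
Compute u'(x) = 8*x**3 - 3*x**2 + 4*x - 3.
Then u(x)^2 = 4*x**8 - 4*x**7 + 9*x**6 - 16*x**5 + 6*x**4 - 10*x**3 + 5*x**2 + 6*x + 1 and u'(x)^2 = 64*x**6 - 48*x**5 + 73*x**4 - 72*x**3 + 34*x**2 - 24*x + 9.
Integrate each monomial from 0 to 3 using ∫_0^3 c·x^n dx = c·3^(n+1)/(n+1):
  ∫_0^3 u(x)^2 dx = ∫_0^3 (4*x^8 - 4*x^7 + 9*x^6 - 16*x^5 + 6*x^4 - 10*x^3 + 5*x^2 + 6*x + 1) dx. Term by term:
    ∫_0^3 4*x^8 dx = 8748;  ∫_0^3 -4*x^7 dx = -6561/2;  ∫_0^3 9*x^6 dx = 19683/7;
    ∫_0^3 -16*x^5 dx = -1944;  ∫_0^3 6*x^4 dx = 1458/5;  ∫_0^3 -10*x^3 dx = -405/2;
    ∫_0^3 5*x^2 dx = 45;  ∫_0^3 6*x dx = 27;  ∫_0^3 1 dx = 3.
  Sum: 8748 − 6561/2 + 19683/7 − 1944 + 1458/5 − 405/2 + 45 + 27 + 3 = 227481/35.
  ∫_0^3 u'(x)^2 dx = ∫_0^3 (64*x^6 - 48*x^5 + 73*x^4 - 72*x^3 + 34*x^2 - 24*x + 9) dx. Term by term:
    ∫_0^3 64*x^6 dx = 139968/7;  ∫_0^3 -48*x^5 dx = -5832;  ∫_0^3 73*x^4 dx = 17739/5;
    ∫_0^3 -72*x^3 dx = -1458;  ∫_0^3 34*x^2 dx = 306;  ∫_0^3 -24*x dx = -108;
    ∫_0^3 9 dx = 27.
  Sum: 139968/7 − 5832 + 17739/5 − 1458 + 306 − 108 + 27 = 576738/35.
Adding: ||u||_{H^1}^2 = 227481/35 + 576738/35 = 804219/35.


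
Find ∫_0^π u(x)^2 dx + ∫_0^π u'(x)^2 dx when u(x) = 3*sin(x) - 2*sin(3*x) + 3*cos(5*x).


||u||_{H^1(0,π)}^2 = 146*π

u'(x) = -15*sin(5*x) + 3*cos(x) - 6*cos(3*x).
Expand u² and (u')² and integrate term by term on (0, π), using: for integers n ≥ 1, ∫_0^π sin²(nx) dx = ∫_0^π cos²(nx) dx = π/2; for n ≠ n', ∫_0^π sin(nx)sin(n'x) dx = ∫_0^π cos(nx)cos(n'x) dx = 0; and by product-to-sum, ∫_0^π sin(nx)cos(n'x) dx = ½∫_0^π [sin((n+n')x) + sin((n−n')x)] dx, which is 0 when n+n' is even and 2n/(n²−n'²) when n+n' is odd (it need not vanish on (0, π)).
  u² squared terms: (-2)²·∫sin(3x)² dx = 4·π/2 = 2*π;  (3)²·∫cos(5x)² dx = 9·π/2 = 9*π/2;  (3)²·∫sin(x)² dx = 9·π/2 = 9*π/2.
  u² cross terms: 2·(-2)·(3)·∫sin(3x)·cos(5x) dx = -12·(0) = 0;  2·(-2)·(3)·∫sin(3x)·sin(x) dx = -12·(0) = 0;  2·(3)·(3)·∫cos(5x)·sin(x) dx = 18·(0) = 0.
  So ∫_0^π u² dx = 2*π + 9*π/2 + 9*π/2 + 0 + 0 + 0 = 11*π.
  (u')² squared terms: (-15)²·∫sin(5x)² dx = 225·π/2 = 225*π/2;  (-6)²·∫cos(3x)² dx = 36·π/2 = 18*π;  (3)²·∫cos(x)² dx = 9·π/2 = 9*π/2.
  (u')² cross terms: 2·(-15)·(-6)·∫sin(5x)·cos(3x) dx = 180·(0) = 0;  2·(-15)·(3)·∫sin(5x)·cos(x) dx = -90·(0) = 0;  2·(-6)·(3)·∫cos(3x)·cos(x) dx = -36·(0) = 0.
  So ∫_0^π (u')² dx = 225*π/2 + 18*π + 9*π/2 + 0 + 0 + 0 = 135*π.
||u||_{H^1}^2 = (11*π) + (135*π) = 146*π.


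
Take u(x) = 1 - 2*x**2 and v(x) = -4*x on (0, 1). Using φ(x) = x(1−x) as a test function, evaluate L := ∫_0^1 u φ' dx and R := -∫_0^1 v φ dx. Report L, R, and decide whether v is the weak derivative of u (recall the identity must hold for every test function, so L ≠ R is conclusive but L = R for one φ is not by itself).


LHS = 1/3, RHS = 1/3. Yes, v = u' weakly.

u(x) = 1 - 2*x**2, classical derivative u'(x) = -4*x.
φ(x) = x(1−x), so φ'(x) = 1 - 2*x.
Note φ(0) = φ(1) = 0, so the boundary term u·φ vanishes.
LHS = ∫_0^1 u(x) φ'(x) dx = ∫_0^1 (4*x^3 - 2*x^2 - 2*x + 1) dx. Term by term:
  ∫_0^1 4*x^3 dx = 1;  ∫_0^1 -2*x^2 dx = -2/3;  ∫_0^1 -2*x dx = -1;
  ∫_0^1 1 dx = 1.
Sum: 1 − 2/3 − 1 + 1 = 1/3.
So LHS = 1/3.
∫_0^1 v(x) φ(x) dx = ∫_0^1 (4*x^3 - 4*x^2) dx. Term by term:
  ∫_0^1 4*x^3 dx = 1;  ∫_0^1 -4*x^2 dx = -4/3.
Sum: 1 − 4/3 = -1/3.
So RHS = -∫_0^1 v(x) φ(x) dx = 1/3.
LHS = RHS, so the identity holds for this test φ.
Moreover u is smooth here and v(x) = u'(x) = -4*x pointwise, so the identity holds for every test function. Hence v is the weak derivative of u.


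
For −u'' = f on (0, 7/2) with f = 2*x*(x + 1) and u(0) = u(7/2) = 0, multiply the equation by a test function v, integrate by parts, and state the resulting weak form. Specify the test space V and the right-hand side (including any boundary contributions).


V = H^1_0(0, 7/2) (so v(0) = v(7/2) = 0); weak form: ∫_0^7/2 u'v' dx = ∫_0^7/2 (2*x*(x + 1)) v dx for all v ∈ V.

Multiply both sides by a test function v and integrate from 0 to 7/2:
  ∫_0^7/2 −u''(x) v(x) dx = ∫_0^7/2 f(x) v(x) dx.
Integrate the LHS by parts once:
  ∫_0^7/2 −u'' v dx = −[u'(x) v(x)]_0^7/2 + ∫_0^7/2 u'(x) v'(x) dx.
Thus ∫_0^7/2 u'(x) v'(x) dx = ∫_0^7/2 f(x) v(x) dx + [u'(x) v(x)]_0^7/2.
Choose V so that boundary terms are either known or forced to vanish.
u is Dirichlet: u(0) = u(7/2) = 0. Let V = H^1_0(0, 7/2); then v(0) = v(7/2) = 0, and [u' v]_0^7/2 = 0.
Weak formulation: find u (satisfying any essential BC) such that ∫_0^7/2 u'(x) v'(x) dx = ∫_0^7/2 f v dx for all v ∈ V.
Substituting f(x) = 2*x*(x + 1), the right-hand side is ∫_0^7/2 (2*x*(x + 1)) v dx.


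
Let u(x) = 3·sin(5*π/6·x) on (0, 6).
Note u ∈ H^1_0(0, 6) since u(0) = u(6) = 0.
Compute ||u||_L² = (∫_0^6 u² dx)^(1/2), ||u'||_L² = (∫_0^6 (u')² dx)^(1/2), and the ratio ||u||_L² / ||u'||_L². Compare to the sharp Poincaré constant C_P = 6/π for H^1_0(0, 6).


||u||_L² / ||u'||_L² = 6/(5*π) < C_P = 6/π.

u(x) = 3·sin(5*π/6·x), so u'(x) = 5*π*cos(5*π*x/6)/2.
Writing u(x) = A·sin(kπx/L) with A = 3 and k = 5, use ∫_0^L sin²(kπx/L) dx = L/2 and ∫_0^L cos²(kπx/L) dx = L/2.
u² = 9·sin²(5*π/6·x) and (u')² = 25*π^2/4·cos²(5*π/6·x), and each of sin², cos² integrates to L/2 = 3 over (0, 6).
∫_0^6 u² dx = 27, so ||u||_L² = 3*sqrt(3).
∫_0^6 (u')² dx = 75*π^2/4, so ||u'||_L² = 5*sqrt(3)*π/2.
Ratio ||u||_L² / ||u'||_L² = 6/(5*π).
Sharp Poincaré constant on H^1_0(0, 6) is C_P = L/π = 6/π, achieved by sin(π/6·x).
This is the k = 5 harmonic; the ratio L/(kπ) is strictly less than C_P = L/π, consistent with the sharp inequality ||u||_L² ≤ C_P ||u'||_L².


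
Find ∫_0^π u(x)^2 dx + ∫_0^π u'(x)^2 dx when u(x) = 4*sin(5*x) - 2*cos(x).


||u||_{H^1(0,π)}^2 = 212*π

u'(x) = 2*sin(x) + 20*cos(5*x).
Expand u² and (u')² and integrate term by term on (0, π), using: for integers n ≥ 1, ∫_0^π sin²(nx) dx = ∫_0^π cos²(nx) dx = π/2; for n ≠ n', ∫_0^π sin(nx)sin(n'x) dx = ∫_0^π cos(nx)cos(n'x) dx = 0; and by product-to-sum, ∫_0^π sin(nx)cos(n'x) dx = ½∫_0^π [sin((n+n')x) + sin((n−n')x)] dx, which is 0 when n+n' is even and 2n/(n²−n'²) when n+n' is odd (it need not vanish on (0, π)).
  u² squared terms: (-2)²·∫cos(x)² dx = 4·π/2 = 2*π;  (4)²·∫sin(5x)² dx = 16·π/2 = 8*π.
  u² cross terms: 2·(-2)·(4)·∫cos(x)·sin(5x) dx = -16·(0) = 0.
  So ∫_0^π u² dx = 2*π + 8*π + 0 = 10*π.
  (u')² squared terms: (2)²·∫sin(x)² dx = 4·π/2 = 2*π;  (20)²·∫cos(5x)² dx = 400·π/2 = 200*π.
  (u')² cross terms: 2·(2)·(20)·∫sin(x)·cos(5x) dx = 80·(0) = 0.
  So ∫_0^π (u')² dx = 2*π + 200*π + 0 = 202*π.
||u||_{H^1}^2 = (10*π) + (202*π) = 212*π.


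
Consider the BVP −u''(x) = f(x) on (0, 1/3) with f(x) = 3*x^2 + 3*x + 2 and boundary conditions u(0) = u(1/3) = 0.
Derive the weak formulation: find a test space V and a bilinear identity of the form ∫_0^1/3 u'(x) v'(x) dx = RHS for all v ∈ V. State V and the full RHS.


V = H^1_0(0, 1/3) (so v(0) = v(1/3) = 0); weak form: ∫_0^1/3 u'v' dx = ∫_0^1/3 (3*x^2 + 3*x + 2) v dx for all v ∈ V.

Multiply both sides by a test function v and integrate from 0 to 1/3:
  ∫_0^1/3 −u''(x) v(x) dx = ∫_0^1/3 f(x) v(x) dx.
Integrate the LHS by parts once:
  ∫_0^1/3 −u'' v dx = −[u'(x) v(x)]_0^1/3 + ∫_0^1/3 u'(x) v'(x) dx.
Thus ∫_0^1/3 u'(x) v'(x) dx = ∫_0^1/3 f(x) v(x) dx + [u'(x) v(x)]_0^1/3.
Choose V so that boundary terms are either known or forced to vanish.
u is Dirichlet: u(0) = u(1/3) = 0. Let V = H^1_0(0, 1/3); then v(0) = v(1/3) = 0, and [u' v]_0^1/3 = 0.
Weak formulation: find u (satisfying any essential BC) such that ∫_0^1/3 u'(x) v'(x) dx = ∫_0^1/3 f v dx for all v ∈ V.
Substituting f(x) = 3*x^2 + 3*x + 2, the right-hand side is ∫_0^1/3 (3*x^2 + 3*x + 2) v dx.


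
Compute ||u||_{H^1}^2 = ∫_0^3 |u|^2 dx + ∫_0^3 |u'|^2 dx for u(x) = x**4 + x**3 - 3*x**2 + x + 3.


||u||_{H^1}^2 = 1160007/140

The H^1 norm (squared) on an interval (0, L) is
  ||u||_{H^1}^2 = ∫_0^L u(x)^2 dx + ∫_0^L u'(x)^2 dx.
Compute u'(x) = 4*x**3 + 3*x**2 - 6*x + 1.
Then u(x)^2 = x**8 + 2*x**7 - 5*x**6 - 4*x**5 + 17*x**4 - 17*x**2 + 6*x + 9 and u'(x)^2 = 16*x**6 + 24*x**5 - 39*x**4 - 28*x**3 + 42*x**2 - 12*x + 1.
Integrate each monomial from 0 to 3 using ∫_0^3 c·x^n dx = c·3^(n+1)/(n+1):
  ∫_0^3 u(x)^2 dx = ∫_0^3 (x^8 + 2*x^7 - 5*x^6 - 4*x^5 + 17*x^4 - 17*x^2 + 6*x + 9) dx. Term by term:
    ∫_0^3 x^8 dx = 2187;  ∫_0^3 2*x^7 dx = 6561/4;  ∫_0^3 -5*x^6 dx = -10935/7;
    ∫_0^3 -4*x^5 dx = -486;  ∫_0^3 17*x^4 dx = 4131/5;  ∫_0^3 -17*x^2 dx = -153;
    ∫_0^3 6*x dx = 27;  ∫_0^3 9 dx = 27.
  Sum: 2187 + 6561/4 − 10935/7 − 486 + 4131/5 − 153 + 27 + 27 = 350883/140.
  ∫_0^3 u'(x)^2 dx = ∫_0^3 (16*x^6 + 24*x^5 - 39*x^4 - 28*x^3 + 42*x^2 - 12*x + 1) dx. Term by term:
    ∫_0^3 16*x^6 dx = 34992/7;  ∫_0^3 24*x^5 dx = 2916;  ∫_0^3 -39*x^4 dx = -9477/5;
    ∫_0^3 -28*x^3 dx = -567;  ∫_0^3 42*x^2 dx = 378;  ∫_0^3 -12*x dx = -54;
    ∫_0^3 1 dx = 3.
  Sum: 34992/7 + 2916 − 9477/5 − 567 + 378 − 54 + 3 = 202281/35.
Adding: ||u||_{H^1}^2 = 350883/140 + 202281/35 = 1160007/140.


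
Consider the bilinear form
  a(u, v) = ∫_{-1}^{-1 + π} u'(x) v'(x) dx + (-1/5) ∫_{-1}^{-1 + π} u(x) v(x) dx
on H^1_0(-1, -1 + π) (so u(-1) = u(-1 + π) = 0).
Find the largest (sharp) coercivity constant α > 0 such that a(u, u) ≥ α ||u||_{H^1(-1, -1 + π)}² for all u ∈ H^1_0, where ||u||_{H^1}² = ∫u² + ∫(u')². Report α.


α = 2/5

Coercivity of a(·,·) on H^1_0(-1, -1 + π) means a(u, u) ≥ α ||u||_{H^1}² for every u ∈ H^1_0.
The interval has length L = π, and Poincaré/coercivity depend only on L. Here a(u, u) = ∫(u')² + (-1/5)·∫u².
Here c = -1/5 < 0 with |c| < (π/L)² = 1, so coercivity still holds. The condition a(u,u) ≥ α||u||_{H^1}² reads (1−α)∫(u')² ≥ (α−c)∫u². Any admissible α is ≤ 1 (rapidly oscillating u have ∫u²/∫(u')² → 0), and α = 1 would force 0 ≥ (1−c)∫u², impossible since c < 1; so 1−α > 0. By the sharp Poincaré inequality on H^1_0 of an interval of length L, ∫(u')² ≥ (π/L)²∫u² with equality for the first sine mode sin(π(x−x₀)/L) (x₀ the left endpoint), so the inequality holds for all u iff (1−α)(π/L)² ≥ α − c, i.e. α ≤ ((π/L)² + c)/((π/L)² + 1) = (1 + c(L/π)²)/(1 + (L/π)²). (Direct route, valid since c ≤ 0: Poincaré gives c∫u² ≥ c(L/π)²∫(u')², so a(u,u) ≥ (1 + c(L/π)²)∫(u')², while ||u||_{H^1}² ≤ (1 + (L/π)²)∫(u')²; dividing yields the same α.) With (π/L)² = 1 and c = -1/5, the largest admissible constant is α = ((π/L)² + c)/((π/L)² + 1).
Simplifying, α = 2/5.


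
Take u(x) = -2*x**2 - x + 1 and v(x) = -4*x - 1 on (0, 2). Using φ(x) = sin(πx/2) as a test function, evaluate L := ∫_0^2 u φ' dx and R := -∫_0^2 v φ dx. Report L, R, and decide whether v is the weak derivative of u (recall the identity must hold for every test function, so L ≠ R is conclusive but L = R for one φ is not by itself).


LHS = 20/π, RHS = 20/π. Yes, v = u' weakly.

u(x) = -2*x**2 - x + 1, classical derivative u'(x) = -4*x - 1.
φ(x) = sin(πx/2), so φ'(x) = π*cos(π*x/2)/2.
Note φ(0) = φ(2) = 0, so the boundary term u·φ vanishes.
LHS = ∫_0^2 u(x) φ'(x) dx = ∫_0^2 (-π*x^2*cos(π*x/2) - π*x*cos(π*x/2)/2 + π*cos(π*x/2)/2) dx. Term by term:
  ∫_0^2 π*cos(π*x/2)/2 dx = 0;  ∫_0^2 -π*x^2*cos(π*x/2) dx = 16/π;  ∫_0^2 -π*x*cos(π*x/2)/2 dx = 4/π.
Sum: 0 + 16/π + 4/π = 20/π.
So LHS = 20/π.
∫_0^2 v(x) φ(x) dx = ∫_0^2 (-4*x*sin(π*x/2) - sin(π*x/2)) dx. Term by term:
  ∫_0^2 -sin(π*x/2) dx = -4/π;  ∫_0^2 -4*x*sin(π*x/2) dx = -16/π.
Sum: -4/π − 16/π = -20/π.
So RHS = -∫_0^2 v(x) φ(x) dx = 20/π.
LHS = RHS, so the identity holds for this test φ.
Moreover u is smooth here and v(x) = u'(x) = -4*x - 1 pointwise, so the identity holds for every test function. Hence v is the weak derivative of u.


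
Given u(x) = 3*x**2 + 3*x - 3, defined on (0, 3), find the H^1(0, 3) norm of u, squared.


||u||_{H^1}^2 = 11799/10

The H^1 norm (squared) on an interval (0, L) is
  ||u||_{H^1}^2 = ∫_0^L u(x)^2 dx + ∫_0^L u'(x)^2 dx.
Compute u'(x) = 6*x + 3.
Then u(x)^2 = 9*x**4 + 18*x**3 - 9*x**2 - 18*x + 9 and u'(x)^2 = 36*x**2 + 36*x + 9.
Integrate each monomial from 0 to 3 using ∫_0^3 c·x^n dx = c·3^(n+1)/(n+1):
  ∫_0^3 u(x)^2 dx = ∫_0^3 (9*x^4 + 18*x^3 - 9*x^2 - 18*x + 9) dx. Term by term:
    ∫_0^3 9*x^4 dx = 2187/5;  ∫_0^3 18*x^3 dx = 729/2;  ∫_0^3 -9*x^2 dx = -81;
    ∫_0^3 -18*x dx = -81;  ∫_0^3 9 dx = 27.
  Sum: 2187/5 + 729/2 − 81 − 81 + 27 = 6669/10.
  ∫_0^3 u'(x)^2 dx = ∫_0^3 (36*x^2 + 36*x + 9) dx. Term by term:
    ∫_0^3 36*x^2 dx = 324;  ∫_0^3 36*x dx = 162;  ∫_0^3 9 dx = 27.
  Sum: 324 + 162 + 27 = 513.
Adding: ||u||_{H^1}^2 = 6669/10 + 513 = 11799/10.


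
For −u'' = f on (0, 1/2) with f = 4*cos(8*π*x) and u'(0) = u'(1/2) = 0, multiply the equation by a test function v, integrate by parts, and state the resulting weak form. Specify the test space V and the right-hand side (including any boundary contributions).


V = H^1(0, 1/2) (no boundary constraint on v; u is determined up to an additive constant); weak form: ∫_0^1/2 u'v' dx = ∫_0^1/2 (4*cos(8*π*x)) v dx for all v ∈ V.

Multiply both sides by a test function v and integrate from 0 to 1/2:
  ∫_0^1/2 −u''(x) v(x) dx = ∫_0^1/2 f(x) v(x) dx.
Integrate the LHS by parts once:
  ∫_0^1/2 −u'' v dx = −[u'(x) v(x)]_0^1/2 + ∫_0^1/2 u'(x) v'(x) dx.
Thus ∫_0^1/2 u'(x) v'(x) dx = ∫_0^1/2 f(x) v(x) dx + [u'(x) v(x)]_0^1/2.
Choose V so that boundary terms are either known or forced to vanish.
u has homogeneous Neumann: u'(0) = u'(1/2) = 0. So [u' v]_0^1/2 = 0·v(1/2) − 0·v(0) = 0 for any v; take V = H^1(0, 1/2).
Weak formulation: find u (satisfying any essential BC) such that ∫_0^1/2 u'(x) v'(x) dx = ∫_0^1/2 f v dx for all v ∈ V (homogeneous Neumann, so boundary terms vanish).
Substituting f(x) = 4*cos(8*π*x), the right-hand side is ∫_0^1/2 (4*cos(8*π*x)) v dx.
Compatibility check (pure Neumann): taking v ≡ 1 ∈ V gives 0 = ∫_0^1/2 f dx + (0) − (0), i.e. ∫_0^1/2 f dx must equal u'(0) − u'(1/2) = 0. Indeed ∫_0^1/2 (4*cos(8*π*x)) dx = 0, so the data are compatible. The solution is then unique only up to an additive constant (fix it e.g. by requiring ∫_0^1/2 u dx = 0).


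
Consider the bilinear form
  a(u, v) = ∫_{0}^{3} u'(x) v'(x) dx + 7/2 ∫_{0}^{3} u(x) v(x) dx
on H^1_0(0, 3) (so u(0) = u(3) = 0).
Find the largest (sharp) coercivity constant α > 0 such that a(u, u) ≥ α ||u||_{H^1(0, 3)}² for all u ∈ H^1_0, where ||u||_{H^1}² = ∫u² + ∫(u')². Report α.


α = 1

Coercivity of a(·,·) on H^1_0(0, 3) means a(u, u) ≥ α ||u||_{H^1}² for every u ∈ H^1_0.
The interval has length L = 3, and Poincaré/coercivity depend only on L. Here a(u, u) = ∫(u')² + (7/2)·∫u².
Here c = 7/2 ≥ 1, so a(u,u) = ∫(u')² + c∫u² ≥ ∫(u')² + ∫u² = ||u||_{H^1}², i.e. α = 1 works. No larger α is possible: a(u,u) ≥ α||u||_{H^1}² means (1−α)∫(u')² ≥ (α−c)∫u², and for the modes u_n = sin(nπ(x−x₀)/L) (x₀ the left endpoint) one has ∫u_n²/∫(u_n')² = (L/(nπ))² → 0, so a(u_n,u_n)/||u_n||_{H^1}² → 1. Hence the optimal constant is α = 1.
Therefore α = 1.


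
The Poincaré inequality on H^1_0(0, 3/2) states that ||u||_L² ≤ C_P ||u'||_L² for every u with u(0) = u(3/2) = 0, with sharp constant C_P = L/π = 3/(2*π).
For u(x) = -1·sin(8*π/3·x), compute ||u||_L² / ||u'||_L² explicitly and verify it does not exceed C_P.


||u||_L² / ||u'||_L² = 3/(8*π) < C_P = 3/(2*π).

u(x) = -1·sin(8*π/3·x), so u'(x) = -8*π*cos(8*π*x/3)/3.
Writing u(x) = A·sin(kπx/L) with A = -1 and k = 4, use ∫_0^L sin²(kπx/L) dx = L/2 and ∫_0^L cos²(kπx/L) dx = L/2.
u² = 1·sin²(8*π/3·x) and (u')² = 64*π^2/9·cos²(8*π/3·x), and each of sin², cos² integrates to L/2 = 3/4 over (0, 3/2).
∫_0^3/2 u² dx = 3/4, so ||u||_L² = sqrt(3)/2.
∫_0^3/2 (u')² dx = 16*π^2/3, so ||u'||_L² = 4*sqrt(3)*π/3.
Ratio ||u||_L² / ||u'||_L² = 3/(8*π).
Sharp Poincaré constant on H^1_0(0, 3/2) is C_P = L/π = 3/(2*π), achieved by sin(2*π/3·x).
This is the k = 4 harmonic; the ratio L/(kπ) is strictly less than C_P = L/π, consistent with the sharp inequality ||u||_L² ≤ C_P ||u'||_L².


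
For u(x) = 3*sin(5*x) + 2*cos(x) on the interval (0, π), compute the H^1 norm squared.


||u||_{H^1(0,π)}^2 = 121*π

u'(x) = -2*sin(x) + 15*cos(5*x).
Expand u² and (u')² and integrate term by term on (0, π), using: for integers n ≥ 1, ∫_0^π sin²(nx) dx = ∫_0^π cos²(nx) dx = π/2; for n ≠ n', ∫_0^π sin(nx)sin(n'x) dx = ∫_0^π cos(nx)cos(n'x) dx = 0; and by product-to-sum, ∫_0^π sin(nx)cos(n'x) dx = ½∫_0^π [sin((n+n')x) + sin((n−n')x)] dx, which is 0 when n+n' is even and 2n/(n²−n'²) when n+n' is odd (it need not vanish on (0, π)).
  u² squared terms: (2)²·∫cos(x)² dx = 4·π/2 = 2*π;  (3)²·∫sin(5x)² dx = 9·π/2 = 9*π/2.
  u² cross terms: 2·(2)·(3)·∫cos(x)·sin(5x) dx = 12·(0) = 0.
  So ∫_0^π u² dx = 2*π + 9*π/2 + 0 = 13*π/2.
  (u')² squared terms: (-2)²·∫sin(x)² dx = 4·π/2 = 2*π;  (15)²·∫cos(5x)² dx = 225·π/2 = 225*π/2.
  (u')² cross terms: 2·(-2)·(15)·∫sin(x)·cos(5x) dx = -60·(0) = 0.
  So ∫_0^π (u')² dx = 2*π + 225*π/2 + 0 = 229*π/2.
||u||_{H^1}^2 = (13*π/2) + (229*π/2) = 121*π.


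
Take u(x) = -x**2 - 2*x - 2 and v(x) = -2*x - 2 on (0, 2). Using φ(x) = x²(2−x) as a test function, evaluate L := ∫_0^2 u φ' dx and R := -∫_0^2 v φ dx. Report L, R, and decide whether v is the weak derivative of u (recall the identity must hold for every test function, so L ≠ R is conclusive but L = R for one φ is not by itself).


LHS = 88/15, RHS = 88/15. Yes, v = u' weakly.

u(x) = -x**2 - 2*x - 2, classical derivative u'(x) = -2*x - 2.
φ(x) = x²(2−x), so φ'(x) = x*(4 - 3*x).
Note φ(0) = φ(2) = 0, so the boundary term u·φ vanishes.
LHS = ∫_0^2 u(x) φ'(x) dx = ∫_0^2 (3*x^4 + 2*x^3 - 2*x^2 - 8*x) dx. Term by term:
  ∫_0^2 3*x^4 dx = 96/5;  ∫_0^2 2*x^3 dx = 8;  ∫_0^2 -2*x^2 dx = -16/3;
  ∫_0^2 -8*x dx = -16.
Sum: 96/5 + 8 − 16/3 − 16 = 88/15.
So LHS = 88/15.
∫_0^2 v(x) φ(x) dx = ∫_0^2 (2*x^4 - 2*x^3 - 4*x^2) dx. Term by term:
  ∫_0^2 2*x^4 dx = 64/5;  ∫_0^2 -2*x^3 dx = -8;  ∫_0^2 -4*x^2 dx = -32/3.
Sum: 64/5 − 8 − 32/3 = -88/15.
So RHS = -∫_0^2 v(x) φ(x) dx = 88/15.
LHS = RHS, so the identity holds for this test φ.
Moreover u is smooth here and v(x) = u'(x) = -2*x - 2 pointwise, so the identity holds for every test function. Hence v is the weak derivative of u.


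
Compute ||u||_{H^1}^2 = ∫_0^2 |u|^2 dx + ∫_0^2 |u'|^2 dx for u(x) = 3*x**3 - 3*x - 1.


||u||_{H^1}^2 = 15952/35

The H^1 norm (squared) on an interval (0, L) is
  ||u||_{H^1}^2 = ∫_0^L u(x)^2 dx + ∫_0^L u'(x)^2 dx.
Compute u'(x) = 9*x**2 - 3.
Then u(x)^2 = 9*x**6 - 18*x**4 - 6*x**3 + 9*x**2 + 6*x + 1 and u'(x)^2 = 81*x**4 - 54*x**2 + 9.
Integrate each monomial from 0 to 2 using ∫_0^2 c·x^n dx = c·2^(n+1)/(n+1):
  ∫_0^2 u(x)^2 dx = ∫_0^2 (9*x^6 - 18*x^4 - 6*x^3 + 9*x^2 + 6*x + 1) dx. Term by term:
    ∫_0^2 9*x^6 dx = 1152/7;  ∫_0^2 -18*x^4 dx = -576/5;  ∫_0^2 -6*x^3 dx = -24;
    ∫_0^2 9*x^2 dx = 24;  ∫_0^2 6*x dx = 12;  ∫_0^2 1 dx = 2.
  Sum: 1152/7 − 576/5 − 24 + 24 + 12 + 2 = 2218/35.
  ∫_0^2 u'(x)^2 dx = ∫_0^2 (81*x^4 - 54*x^2 + 9) dx. Term by term:
    ∫_0^2 81*x^4 dx = 2592/5;  ∫_0^2 -54*x^2 dx = -144;  ∫_0^2 9 dx = 18.
  Sum: 2592/5 − 144 + 18 = 1962/5.
Adding: ||u||_{H^1}^2 = 2218/35 + 1962/5 = 15952/35.


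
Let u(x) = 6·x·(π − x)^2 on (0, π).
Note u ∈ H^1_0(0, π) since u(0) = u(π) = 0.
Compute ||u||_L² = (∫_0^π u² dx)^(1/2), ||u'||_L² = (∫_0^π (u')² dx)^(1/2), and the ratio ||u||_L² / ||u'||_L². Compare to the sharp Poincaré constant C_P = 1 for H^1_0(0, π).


||u||_L² / ||u'||_L² = sqrt(14)*π/14 < C_P = 1.

u(x) = 6·x·(π − x)^2, so u'(x) = 6*(x - π)*(3*x - π).
u(x) = 6·x·(π − x)^2 vanishes at x = 0 and x = π, so u ∈ H^1_0(0, π). Differentiate via the product rule and integrate the resulting polynomials term by term.
  ∫_0^π u² dx = ∫_0^π (36*x^6 - 144*π*x^5 + 216*π^2*x^4 - 144*π^3*x^3 + 36*π^4*x^2) dx. Term by term:
    ∫_0^π 36*x^6 dx = 36*π^7/7;  ∫_0^π -144*π*x^5 dx = -24*π^7;  ∫_0^π 216*π^2*x^4 dx = 216*π^7/5;
    ∫_0^π -144*π^3*x^3 dx = -36*π^7;  ∫_0^π 36*π^4*x^2 dx = 12*π^7.
  Sum: 36*π^7/7 − 24*π^7 + 216*π^7/5 − 36*π^7 + 12*π^7 = 12*π^7/35.
  ∫_0^π (u')² dx = ∫_0^π (324*x^4 - 864*π*x^3 + 792*π^2*x^2 - 288*π^3*x + 36*π^4) dx. Term by term:
    ∫_0^π 324*x^4 dx = 324*π^5/5;  ∫_0^π -864*π*x^3 dx = -216*π^5;  ∫_0^π 792*π^2*x^2 dx = 264*π^5;
    ∫_0^π -288*π^3*x dx = -144*π^5;  ∫_0^π 36*π^4 dx = 36*π^5.
  Sum: 324*π^5/5 − 216*π^5 + 264*π^5 − 144*π^5 + 36*π^5 = 24*π^5/5.
∫_0^π u² dx = 12*π^7/35, so ||u||_L² = 2*sqrt(105)*π^(7/2)/35.
∫_0^π (u')² dx = 24*π^5/5, so ||u'||_L² = 2*sqrt(30)*π^(5/2)/5.
Ratio ||u||_L² / ||u'||_L² = sqrt(14)*π/14.
Sharp Poincaré constant on H^1_0(0, π) is C_P = L/π = 1, achieved by sin(x).
A polynomial bump cannot attain the sharp Poincaré constant (only the first sine eigenfunction does), so the ratio is strictly less than C_P, consistent with ||u||_L² ≤ C_P ||u'||_L².


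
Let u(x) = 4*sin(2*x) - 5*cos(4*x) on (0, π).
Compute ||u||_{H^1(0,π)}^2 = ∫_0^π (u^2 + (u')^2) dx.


||u||_{H^1(0,π)}^2 = 505*π/2

u'(x) = 20*sin(4*x) + 8*cos(2*x).
Expand u² and (u')² and integrate term by term on (0, π), using: for integers n ≥ 1, ∫_0^π sin²(nx) dx = ∫_0^π cos²(nx) dx = π/2; for n ≠ n', ∫_0^π sin(nx)sin(n'x) dx = ∫_0^π cos(nx)cos(n'x) dx = 0; and by product-to-sum, ∫_0^π sin(nx)cos(n'x) dx = ½∫_0^π [sin((n+n')x) + sin((n−n')x)] dx, which is 0 when n+n' is even and 2n/(n²−n'²) when n+n' is odd (it need not vanish on (0, π)).
  u² squared terms: (-5)²·∫cos(4x)² dx = 25·π/2 = 25*π/2;  (4)²·∫sin(2x)² dx = 16·π/2 = 8*π.
  u² cross terms: 2·(-5)·(4)·∫cos(4x)·sin(2x) dx = -40·(0) = 0.
  So ∫_0^π u² dx = 25*π/2 + 8*π + 0 = 41*π/2.
  (u')² squared terms: (8)²·∫cos(2x)² dx = 64·π/2 = 32*π;  (20)²·∫sin(4x)² dx = 400·π/2 = 200*π.
  (u')² cross terms: 2·(8)·(20)·∫cos(2x)·sin(4x) dx = 320·(0) = 0.
  So ∫_0^π (u')² dx = 32*π + 200*π + 0 = 232*π.
||u||_{H^1}^2 = (41*π/2) + (232*π) = 505*π/2.


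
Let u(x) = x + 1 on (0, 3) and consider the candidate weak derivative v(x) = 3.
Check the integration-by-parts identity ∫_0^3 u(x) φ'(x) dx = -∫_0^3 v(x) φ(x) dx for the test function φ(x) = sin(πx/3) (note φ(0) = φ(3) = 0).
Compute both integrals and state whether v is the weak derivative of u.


LHS = -6/π, RHS = -18/π. No, v is not the weak derivative of u.

u(x) = x + 1, classical derivative u'(x) = 1.
φ(x) = sin(πx/3), so φ'(x) = π*cos(π*x/3)/3.
Note φ(0) = φ(3) = 0, so the boundary term u·φ vanishes.
LHS = ∫_0^3 u(x) φ'(x) dx = ∫_0^3 (π*x*cos(π*x/3)/3 + π*cos(π*x/3)/3) dx. Term by term:
  ∫_0^3 π*cos(π*x/3)/3 dx = 0;  ∫_0^3 π*x*cos(π*x/3)/3 dx = -6/π.
Sum: 0 − 6/π = -6/π.
So LHS = -6/π.
∫_0^3 v(x) φ(x) dx = ∫_0^3 (3*sin(π*x/3)) dx. Term by term:
  ∫_0^3 3*sin(π*x/3) dx = 18/π.
So RHS = -∫_0^3 v(x) φ(x) dx = -18/π.
LHS − RHS = 12/π ≠ 0, so the identity fails.
(For a valid weak derivative the identity must hold for EVERY test function, in particular this one. The failure shows v is NOT the weak derivative of u.)
Correct weak derivative would be u'(x) = 1.


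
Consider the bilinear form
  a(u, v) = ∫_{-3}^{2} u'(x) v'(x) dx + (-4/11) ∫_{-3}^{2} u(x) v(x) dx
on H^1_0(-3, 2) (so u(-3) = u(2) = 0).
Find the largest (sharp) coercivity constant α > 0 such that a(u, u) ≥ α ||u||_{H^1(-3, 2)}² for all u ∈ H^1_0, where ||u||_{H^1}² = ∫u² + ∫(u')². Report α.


α = (-100/11 + π^2)/(π^2 + 25)

Coercivity of a(·,·) on H^1_0(-3, 2) means a(u, u) ≥ α ||u||_{H^1}² for every u ∈ H^1_0.
The interval has length L = 5, and Poincaré/coercivity depend only on L. Here a(u, u) = ∫(u')² + (-4/11)·∫u².
Here c = -4/11 < 0 with |c| < (π/L)² = π^2/25, so coercivity still holds. The condition a(u,u) ≥ α||u||_{H^1}² reads (1−α)∫(u')² ≥ (α−c)∫u². Any admissible α is ≤ 1 (rapidly oscillating u have ∫u²/∫(u')² → 0), and α = 1 would force 0 ≥ (1−c)∫u², impossible since c < 1; so 1−α > 0. By the sharp Poincaré inequality on H^1_0 of an interval of length L, ∫(u')² ≥ (π/L)²∫u² with equality for the first sine mode sin(π(x−x₀)/L) (x₀ the left endpoint), so the inequality holds for all u iff (1−α)(π/L)² ≥ α − c, i.e. α ≤ ((π/L)² + c)/((π/L)² + 1) = (1 + c(L/π)²)/(1 + (L/π)²). (Direct route, valid since c ≤ 0: Poincaré gives c∫u² ≥ c(L/π)²∫(u')², so a(u,u) ≥ (1 + c(L/π)²)∫(u')², while ||u||_{H^1}² ≤ (1 + (L/π)²)∫(u')²; dividing yields the same α.) With (π/L)² = π^2/25 and c = -4/11, the largest admissible constant is α = ((π/L)² + c)/((π/L)² + 1).
Simplifying, α = (-100/11 + π^2)/(π^2 + 25).


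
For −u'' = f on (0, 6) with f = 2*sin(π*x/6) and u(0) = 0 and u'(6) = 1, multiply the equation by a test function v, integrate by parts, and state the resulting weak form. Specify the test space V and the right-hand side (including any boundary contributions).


V = {v ∈ H^1(0, 6) : v(0) = 0} (test functions vanish at x = 0 where u is specified); weak form: ∫_0^6 u'v' dx = ∫_0^6 (2*sin(π*x/6)) v dx + v(6) for all v ∈ V.

Multiply both sides by a test function v and integrate from 0 to 6:
  ∫_0^6 −u''(x) v(x) dx = ∫_0^6 f(x) v(x) dx.
Integrate the LHS by parts once:
  ∫_0^6 −u'' v dx = −[u'(x) v(x)]_0^6 + ∫_0^6 u'(x) v'(x) dx.
Thus ∫_0^6 u'(x) v'(x) dx = ∫_0^6 f(x) v(x) dx + [u'(x) v(x)]_0^6.
Choose V so that boundary terms are either known or forced to vanish.
Mixed BC: u(0) = 0 (Dirichlet) and u'(6) = 1 (Neumann). Define V = {v ∈ H^1(0, 6) : v(0) = 0}. Then [u' v]_0^6 = u'(6)·v(6) − u'(0)·0 = v(6).
Weak formulation: find u (satisfying any essential BC) such that ∫_0^6 u'(x) v'(x) dx = ∫_0^6 f v dx + v(6) for all v ∈ V (Dirichlet at 0 absorbed into V; Neumann datum at x = 6 contributes the boundary term).
Substituting f(x) = 2*sin(π*x/6), the right-hand side is ∫_0^6 (2*sin(π*x/6)) v dx + v(6).


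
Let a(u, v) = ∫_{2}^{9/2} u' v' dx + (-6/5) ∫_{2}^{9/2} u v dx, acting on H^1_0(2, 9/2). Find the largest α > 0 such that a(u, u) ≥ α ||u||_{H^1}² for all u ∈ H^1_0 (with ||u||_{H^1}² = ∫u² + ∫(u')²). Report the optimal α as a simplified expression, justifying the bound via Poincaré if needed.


α = 2*(-15 + 2*π^2)/(25 + 4*π^2)

Coercivity of a(·,·) on H^1_0(2, 9/2) means a(u, u) ≥ α ||u||_{H^1}² for every u ∈ H^1_0.
The interval has length L = 5/2, and Poincaré/coercivity depend only on L. Here a(u, u) = ∫(u')² + (-6/5)·∫u².
Here c = -6/5 < 0 with |c| < (π/L)² = 4*π^2/25, so coercivity still holds. The condition a(u,u) ≥ α||u||_{H^1}² reads (1−α)∫(u')² ≥ (α−c)∫u². Any admissible α is ≤ 1 (rapidly oscillating u have ∫u²/∫(u')² → 0), and α = 1 would force 0 ≥ (1−c)∫u², impossible since c < 1; so 1−α > 0. By the sharp Poincaré inequality on H^1_0 of an interval of length L, ∫(u')² ≥ (π/L)²∫u² with equality for the first sine mode sin(π(x−x₀)/L) (x₀ the left endpoint), so the inequality holds for all u iff (1−α)(π/L)² ≥ α − c, i.e. α ≤ ((π/L)² + c)/((π/L)² + 1) = (1 + c(L/π)²)/(1 + (L/π)²). (Direct route, valid since c ≤ 0: Poincaré gives c∫u² ≥ c(L/π)²∫(u')², so a(u,u) ≥ (1 + c(L/π)²)∫(u')², while ||u||_{H^1}² ≤ (1 + (L/π)²)∫(u')²; dividing yields the same α.) With (π/L)² = 4*π^2/25 and c = -6/5, the largest admissible constant is α = ((π/L)² + c)/((π/L)² + 1).
Simplifying, α = 2*(-15 + 2*π^2)/(25 + 4*π^2).


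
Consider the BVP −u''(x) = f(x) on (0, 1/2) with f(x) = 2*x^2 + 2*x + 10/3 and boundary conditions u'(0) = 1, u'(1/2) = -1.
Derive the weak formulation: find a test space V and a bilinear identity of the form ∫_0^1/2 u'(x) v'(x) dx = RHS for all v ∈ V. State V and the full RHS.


V = H^1(0, 1/2) (v unrestricted at boundary; u is determined up to an additive constant); weak form: ∫_0^1/2 u'v' dx = ∫_0^1/2 (2*x^2 + 2*x + 10/3) v dx − v(1/2) − v(0) for all v ∈ V.

Multiply both sides by a test function v and integrate from 0 to 1/2:
  ∫_0^1/2 −u''(x) v(x) dx = ∫_0^1/2 f(x) v(x) dx.
Integrate the LHS by parts once:
  ∫_0^1/2 −u'' v dx = −[u'(x) v(x)]_0^1/2 + ∫_0^1/2 u'(x) v'(x) dx.
Thus ∫_0^1/2 u'(x) v'(x) dx = ∫_0^1/2 f(x) v(x) dx + [u'(x) v(x)]_0^1/2.
Choose V so that boundary terms are either known or forced to vanish.
u has inhomogeneous Neumann u'(0) = 1, u'(1/2) = -1. [u' v]_0^1/2 = (-1)·v(1/2) − (1)·v(0) = − v(1/2) − v(0). Take V = H^1(0, 1/2); boundary term becomes part of RHS.
Weak formulation: find u (satisfying any essential BC) such that ∫_0^1/2 u'(x) v'(x) dx = ∫_0^1/2 f v dx − v(1/2) − v(0) for all v ∈ V (Neumann data are natural BCs: they enter the RHS as boundary terms).
Substituting f(x) = 2*x^2 + 2*x + 10/3, the right-hand side is ∫_0^1/2 (2*x^2 + 2*x + 10/3) v dx − v(1/2) − v(0).
Compatibility check (pure Neumann): taking v ≡ 1 ∈ V gives 0 = ∫_0^1/2 f dx + (-1) − (1), i.e. ∫_0^1/2 f dx must equal u'(0) − u'(1/2) = 2. Indeed ∫_0^1/2 (2*x^2 + 2*x + 10/3) dx = 2, so the data are compatible. The solution is then unique only up to an additive constant (fix it e.g. by requiring ∫_0^1/2 u dx = 0).
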